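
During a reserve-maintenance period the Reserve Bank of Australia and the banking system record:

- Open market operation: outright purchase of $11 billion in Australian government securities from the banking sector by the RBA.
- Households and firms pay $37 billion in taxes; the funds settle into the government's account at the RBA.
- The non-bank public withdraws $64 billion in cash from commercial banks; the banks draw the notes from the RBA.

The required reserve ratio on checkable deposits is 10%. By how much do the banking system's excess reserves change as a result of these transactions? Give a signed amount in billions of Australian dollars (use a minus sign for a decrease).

-$79.9 billion

OMO purchase (from banks) $11 billion: reserves +$11B, deposits 0.
Government account inflow $37 billion: reserves −$37B, deposits −$37B.
Currency withdrawal $64 billion: reserves −$64B, deposits −$64B.
Totals: Δreserves = −$90B, Δdeposits = −$101B.
Δrequired reserves = 10% × −$101B = −$10.1B.
Δexcess reserves = Δreserves − Δrequired = −$90B − (−$10.1B) = -$79.9 billion.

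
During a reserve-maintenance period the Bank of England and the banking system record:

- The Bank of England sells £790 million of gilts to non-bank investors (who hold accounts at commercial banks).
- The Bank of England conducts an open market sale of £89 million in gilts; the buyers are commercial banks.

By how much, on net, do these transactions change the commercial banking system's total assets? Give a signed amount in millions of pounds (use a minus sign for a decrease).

-£790 million

Asset sale (to non-banks) £790 million: bank balance sheets shrink → −£790M.
OMO sale (to banks) £89 million: just an asset swap on bank balance sheets → 0.
Net: −790 + 0 = -£790 million.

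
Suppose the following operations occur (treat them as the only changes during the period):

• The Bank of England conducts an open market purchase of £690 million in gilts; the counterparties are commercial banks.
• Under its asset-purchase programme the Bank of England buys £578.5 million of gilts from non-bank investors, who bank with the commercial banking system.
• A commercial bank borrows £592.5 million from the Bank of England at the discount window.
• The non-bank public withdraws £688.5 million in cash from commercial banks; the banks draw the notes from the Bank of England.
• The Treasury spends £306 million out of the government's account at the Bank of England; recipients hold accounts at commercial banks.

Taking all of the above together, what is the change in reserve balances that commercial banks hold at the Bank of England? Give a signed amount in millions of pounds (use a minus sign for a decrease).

OMO purchase (from banks) £690 million: the Bank of England pays by crediting reserve accounts → +£690M.
Asset purchase (from non-banks) £578.5 million: the Bank of England pays by crediting reserve accounts → +£578.5M.
Discount-window loan £592.5 million: the loan is credited to the bank's reserve account → +£592.5M.
Currency withdrawal £688.5 million: banks swap reserves for currency → −£688.5M.
Government spending £306 million: government payments flow into bank reserve accounts → +£306M.
Net: 690 + 578.5 + 592.5 − 688.5 + 306 = +£1478.5 million.

+£1478.5 million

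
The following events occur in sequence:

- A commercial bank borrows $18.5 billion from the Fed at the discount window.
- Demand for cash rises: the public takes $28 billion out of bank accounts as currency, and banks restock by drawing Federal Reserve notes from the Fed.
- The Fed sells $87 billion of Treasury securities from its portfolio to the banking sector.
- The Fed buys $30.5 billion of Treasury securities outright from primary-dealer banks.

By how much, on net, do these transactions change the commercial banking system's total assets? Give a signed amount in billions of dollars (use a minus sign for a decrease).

-$9.5 billion

Discount-window loan $18.5 billion: bank balance sheets expand → +$18.5B.
Currency withdrawal $28 billion: bank balance sheets shrink → −$28B.
OMO sale (to banks) $87 billion: just an asset swap on bank balance sheets → 0.
OMO purchase (from banks) $30.5 billion: just an asset swap on bank balance sheets → 0.
Net: 18.5 − 28 + 0 + 0 = -$9.5 billion.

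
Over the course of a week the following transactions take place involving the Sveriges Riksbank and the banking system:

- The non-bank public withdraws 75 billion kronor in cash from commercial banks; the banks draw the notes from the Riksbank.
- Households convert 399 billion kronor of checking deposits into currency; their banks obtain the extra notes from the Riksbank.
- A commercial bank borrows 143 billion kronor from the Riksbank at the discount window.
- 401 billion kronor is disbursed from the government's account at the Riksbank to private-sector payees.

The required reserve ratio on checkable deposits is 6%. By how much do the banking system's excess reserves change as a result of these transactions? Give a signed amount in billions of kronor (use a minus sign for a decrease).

+74.38 billion

Currency withdrawal 75 billion kronor: reserves −75B, deposits −75B.
Currency withdrawal 399 billion kronor: reserves −399B, deposits −399B.
Discount-window loan 143 billion kronor: reserves +143B, deposits 0.
Government spending 401 billion kronor: reserves +401B, deposits +401B.
Totals: Δreserves = +70B, Δdeposits = −73B.
Δrequired reserves = 6% × −73B = −4.38B.
Δexcess reserves = Δreserves − Δrequired = +70B − (−4.38B) = +74.38 billion.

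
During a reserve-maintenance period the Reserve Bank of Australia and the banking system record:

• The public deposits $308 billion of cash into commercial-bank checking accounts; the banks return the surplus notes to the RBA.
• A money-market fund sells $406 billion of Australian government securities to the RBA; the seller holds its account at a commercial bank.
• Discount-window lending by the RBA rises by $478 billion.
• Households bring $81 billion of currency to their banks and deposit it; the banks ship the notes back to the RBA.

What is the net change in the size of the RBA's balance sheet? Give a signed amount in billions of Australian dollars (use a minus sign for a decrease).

+$884 billion

RBA balance sheet:
  Assets:      Securities +$406B, Loans to banks +$478B
  Liabilities: Bank reserves +$1273B, Currency in circulation −$389B
Change in total RBA assets = +$884 billion.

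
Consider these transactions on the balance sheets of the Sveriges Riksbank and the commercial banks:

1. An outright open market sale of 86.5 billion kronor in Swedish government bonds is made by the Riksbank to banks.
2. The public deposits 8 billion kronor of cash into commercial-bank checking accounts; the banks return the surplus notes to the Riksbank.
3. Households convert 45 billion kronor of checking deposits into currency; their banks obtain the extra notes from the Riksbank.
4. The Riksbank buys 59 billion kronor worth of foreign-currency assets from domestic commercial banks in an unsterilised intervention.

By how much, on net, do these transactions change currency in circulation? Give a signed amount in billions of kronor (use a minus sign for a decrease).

Riksbank balance sheet:
  Assets:      Securities −86.5B, Foreign assets +59B
  Liabilities: Bank reserves −64.5B, Currency in circulation +37B
Commercial banking system:
  Assets:      Reserves at CB −64.5B, Securities +86.5B, Foreign assets −59B
  Liabilities: Checkable deposits −37B
So the change in currency in circulation is +37 billion.

+37 billion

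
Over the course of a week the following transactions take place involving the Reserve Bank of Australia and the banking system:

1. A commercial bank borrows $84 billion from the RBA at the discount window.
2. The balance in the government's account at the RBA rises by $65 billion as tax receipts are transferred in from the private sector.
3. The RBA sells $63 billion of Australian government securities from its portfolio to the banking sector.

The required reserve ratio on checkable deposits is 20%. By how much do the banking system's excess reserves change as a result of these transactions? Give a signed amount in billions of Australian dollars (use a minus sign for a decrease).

Discount-window loan $84 billion: reserves +$84B, deposits 0.
Government account inflow $65 billion: reserves −$65B, deposits −$65B.
OMO sale (to banks) $63 billion: reserves −$63B, deposits 0.
Totals: Δreserves = −$44B, Δdeposits = −$65B.
Δrequired reserves = 20% × −$65B = −$13B.
Δexcess reserves = Δreserves − Δrequired = −$44B − (−$13B) = -$31 billion.

-$31 billion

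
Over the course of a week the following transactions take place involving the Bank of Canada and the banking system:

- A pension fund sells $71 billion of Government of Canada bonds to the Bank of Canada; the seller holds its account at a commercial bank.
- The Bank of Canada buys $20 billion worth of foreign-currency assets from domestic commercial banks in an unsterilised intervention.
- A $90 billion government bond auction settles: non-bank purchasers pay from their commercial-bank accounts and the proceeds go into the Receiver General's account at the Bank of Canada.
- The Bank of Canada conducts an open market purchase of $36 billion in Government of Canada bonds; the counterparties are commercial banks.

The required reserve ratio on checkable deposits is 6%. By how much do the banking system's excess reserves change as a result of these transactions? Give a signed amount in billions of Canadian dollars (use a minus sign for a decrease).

Asset purchase (from non-banks) $71 billion: reserves +$71B, deposits +$71B.
FX purchase $20 billion: reserves +$20B, deposits 0.
Government account inflow $90 billion: reserves −$90B, deposits −$90B.
OMO purchase (from banks) $36 billion: reserves +$36B, deposits 0.
Totals: Δreserves = +$37B, Δdeposits = −$19B.
Δrequired reserves = 6% × −$19B = −$1.14B.
Δexcess reserves = Δreserves − Δrequired = +$37B − (−$1.14B) = +$38.14 billion.

+$38.14 billion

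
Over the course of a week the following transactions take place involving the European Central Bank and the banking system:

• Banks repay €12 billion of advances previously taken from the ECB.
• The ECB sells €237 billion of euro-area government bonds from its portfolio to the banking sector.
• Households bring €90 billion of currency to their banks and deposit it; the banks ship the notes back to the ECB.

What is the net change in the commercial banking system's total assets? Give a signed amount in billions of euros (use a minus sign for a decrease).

+€78 billion

Discount-window repayment €12 billion: bank balance sheets shrink → −€12B.
OMO sale (to banks) €237 billion: just an asset swap on bank balance sheets → 0.
Currency deposit €90 billion: bank balance sheets expand → +€90B.
Net: −12 + 0 + 90 = +€78 billion.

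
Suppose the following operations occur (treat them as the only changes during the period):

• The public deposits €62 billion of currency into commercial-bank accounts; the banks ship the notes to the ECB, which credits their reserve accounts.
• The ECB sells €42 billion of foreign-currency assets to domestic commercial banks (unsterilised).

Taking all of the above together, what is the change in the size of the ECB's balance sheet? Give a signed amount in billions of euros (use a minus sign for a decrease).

-€42 billion

Currency deposit €62 billion: only the composition of liabilities changes → 0.
FX sale €42 billion: an ECB asset is shed → −€42B.
Net: 0 − 42 = -€42 billion.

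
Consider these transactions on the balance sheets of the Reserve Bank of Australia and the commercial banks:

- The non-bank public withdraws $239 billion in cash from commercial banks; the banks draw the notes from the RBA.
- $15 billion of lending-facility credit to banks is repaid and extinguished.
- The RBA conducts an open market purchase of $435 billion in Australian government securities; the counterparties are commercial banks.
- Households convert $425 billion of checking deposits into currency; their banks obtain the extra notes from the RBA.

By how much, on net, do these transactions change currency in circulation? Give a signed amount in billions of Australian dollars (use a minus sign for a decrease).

+$664 billion

Currency withdrawal $239 billion: notes leave the central bank → +$239B.
Discount-window repayment $15 billion: no currency enters or leaves circulation → 0.
OMO purchase (from banks) $435 billion: no currency enters or leaves circulation → 0.
Currency withdrawal $425 billion: notes leave the central bank → +$425B.
Net: 239 + 0 + 0 + 425 = +$664 billion.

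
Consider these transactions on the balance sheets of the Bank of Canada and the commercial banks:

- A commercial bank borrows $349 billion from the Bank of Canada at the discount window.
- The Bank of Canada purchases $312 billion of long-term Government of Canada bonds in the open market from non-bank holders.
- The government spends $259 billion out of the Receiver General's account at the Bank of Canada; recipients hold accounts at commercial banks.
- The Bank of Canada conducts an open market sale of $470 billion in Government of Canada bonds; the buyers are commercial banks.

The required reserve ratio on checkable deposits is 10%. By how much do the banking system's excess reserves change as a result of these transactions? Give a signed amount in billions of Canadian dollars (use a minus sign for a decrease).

+$392.9 billion

Discount-window loan $349 billion: reserves +$349B, deposits 0.
Asset purchase (from non-banks) $312 billion: reserves +$312B, deposits +$312B.
Government spending $259 billion: reserves +$259B, deposits +$259B.
OMO sale (to banks) $470 billion: reserves −$470B, deposits 0.
Totals: Δreserves = +$450B, Δdeposits = +$571B.
Δrequired reserves = 10% × +$571B = +$57.1B.
Δexcess reserves = Δreserves − Δrequired = +$450B − (+$57.1B) = +$392.9 billion.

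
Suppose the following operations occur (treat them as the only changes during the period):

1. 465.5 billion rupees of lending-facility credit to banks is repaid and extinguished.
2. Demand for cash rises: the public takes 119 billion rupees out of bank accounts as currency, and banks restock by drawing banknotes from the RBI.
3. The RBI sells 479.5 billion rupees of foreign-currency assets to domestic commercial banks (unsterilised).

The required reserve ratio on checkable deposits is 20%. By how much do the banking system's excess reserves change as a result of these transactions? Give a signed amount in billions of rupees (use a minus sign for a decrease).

-1040.2 billion

Discount-window repayment 465.5 billion rupees: reserves −465.5B, deposits 0.
Currency withdrawal 119 billion rupees: reserves −119B, deposits −119B.
FX sale 479.5 billion rupees: reserves −479.5B, deposits 0.
Totals: Δreserves = −1064B, Δdeposits = −119B.
Δrequired reserves = 20% × −119B = −23.8B.
Δexcess reserves = Δreserves − Δrequired = −1064B − (−23.8B) = -1040.2 billion.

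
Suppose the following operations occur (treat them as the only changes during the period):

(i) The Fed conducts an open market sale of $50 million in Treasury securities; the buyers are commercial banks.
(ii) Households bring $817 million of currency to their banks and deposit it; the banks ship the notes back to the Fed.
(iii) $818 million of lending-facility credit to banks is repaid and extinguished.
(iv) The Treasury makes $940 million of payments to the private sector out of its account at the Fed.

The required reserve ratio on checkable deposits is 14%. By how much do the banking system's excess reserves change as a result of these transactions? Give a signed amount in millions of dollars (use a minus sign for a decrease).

OMO sale (to banks) $50 million: reserves −$50M, deposits 0.
Currency deposit $817 million: reserves +$817M, deposits +$817M.
Discount-window repayment $818 million: reserves −$818M, deposits 0.
Government spending $940 million: reserves +$940M, deposits +$940M.
Totals: Δreserves = +$889M, Δdeposits = +$1757M.
Δrequired reserves = 14% × +$1757M = +$245.98M.
Δexcess reserves = Δreserves − Δrequired = +$889M − (+$245.98M) = +$643.02 million.

+$643.02 million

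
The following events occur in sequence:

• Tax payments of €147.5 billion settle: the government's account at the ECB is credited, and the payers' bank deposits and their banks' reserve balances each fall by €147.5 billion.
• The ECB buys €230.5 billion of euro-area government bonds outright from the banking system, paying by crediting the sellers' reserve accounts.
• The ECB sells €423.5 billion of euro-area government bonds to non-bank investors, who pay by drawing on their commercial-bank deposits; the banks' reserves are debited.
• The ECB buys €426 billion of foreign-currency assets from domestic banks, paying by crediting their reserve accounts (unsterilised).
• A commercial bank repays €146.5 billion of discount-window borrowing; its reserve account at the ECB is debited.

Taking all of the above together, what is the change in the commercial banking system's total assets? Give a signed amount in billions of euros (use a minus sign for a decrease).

-€717.5 billion

ECB balance sheet:
  Assets:      Securities −€193B, Loans to banks −€146.5B, Foreign assets +€426B
  Liabilities: Bank reserves −€61B, Government deposits +€147.5B
Commercial banking system:
  Assets:      Reserves at CB −€61B, Securities −€230.5B, Foreign assets −€426B
  Liabilities: Checkable deposits −€571B, Borrowings from CB −€146.5B
Change in total bank assets = -€717.5 billion.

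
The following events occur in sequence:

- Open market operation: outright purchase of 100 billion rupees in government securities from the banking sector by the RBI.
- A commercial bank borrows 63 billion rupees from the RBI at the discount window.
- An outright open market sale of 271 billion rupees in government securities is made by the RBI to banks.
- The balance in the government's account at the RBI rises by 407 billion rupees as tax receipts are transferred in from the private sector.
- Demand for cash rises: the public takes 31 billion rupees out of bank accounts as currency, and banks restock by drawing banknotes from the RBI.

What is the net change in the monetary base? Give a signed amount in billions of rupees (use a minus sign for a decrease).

RBI balance sheet:
  Assets:      Securities −171B, Loans to banks +63B
  Liabilities: Bank reserves −546B, Currency in circulation +31B, Government deposits +407B
Commercial banking system:
  Assets:      Reserves at CB −546B, Securities +171B
  Liabilities: Checkable deposits −438B, Borrowings from CB +63B
Monetary base = currency + reserves: +31B + (−546B) = -515 billion.

-515 billion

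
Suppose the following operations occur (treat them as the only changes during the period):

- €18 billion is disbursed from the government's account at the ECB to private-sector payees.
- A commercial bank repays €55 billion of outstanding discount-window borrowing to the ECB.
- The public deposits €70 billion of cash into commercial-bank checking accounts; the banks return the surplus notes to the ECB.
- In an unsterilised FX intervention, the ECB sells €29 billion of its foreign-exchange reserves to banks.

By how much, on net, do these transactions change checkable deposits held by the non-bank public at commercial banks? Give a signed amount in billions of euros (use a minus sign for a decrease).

Government spending €18 billion: non-bank counterparties' bank balances rise → +€18B.
Discount-window repayment €55 billion: the counterparty is a bank, so public deposits are unchanged → 0.
Currency deposit €70 billion: non-bank counterparties' bank balances rise → +€70B.
FX sale €29 billion: the counterparty is a bank, so public deposits are unchanged → 0.
Net: 18 + 0 + 70 + 0 = +€88 billion.

+€88 billion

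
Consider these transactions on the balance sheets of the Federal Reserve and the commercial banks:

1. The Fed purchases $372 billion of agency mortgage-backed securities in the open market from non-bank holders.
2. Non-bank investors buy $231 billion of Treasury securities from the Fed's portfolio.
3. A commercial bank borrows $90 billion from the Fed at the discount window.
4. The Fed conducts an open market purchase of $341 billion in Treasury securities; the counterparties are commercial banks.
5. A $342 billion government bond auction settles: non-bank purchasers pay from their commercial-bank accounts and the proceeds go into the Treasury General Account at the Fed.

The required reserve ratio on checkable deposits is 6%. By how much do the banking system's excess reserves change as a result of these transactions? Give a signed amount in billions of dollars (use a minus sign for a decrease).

Asset purchase (from non-banks) $372 billion: reserves +$372B, deposits +$372B.
Asset sale (to non-banks) $231 billion: reserves −$231B, deposits −$231B.
Discount-window loan $90 billion: reserves +$90B, deposits 0.
OMO purchase (from banks) $341 billion: reserves +$341B, deposits 0.
Government account inflow $342 billion: reserves −$342B, deposits −$342B.
Totals: Δreserves = +$230B, Δdeposits = −$201B.
Δrequired reserves = 6% × −$201B = −$12.06B.
Δexcess reserves = Δreserves − Δrequired = +$230B − (−$12.06B) = +$242.06 billion.

+$242.06 billion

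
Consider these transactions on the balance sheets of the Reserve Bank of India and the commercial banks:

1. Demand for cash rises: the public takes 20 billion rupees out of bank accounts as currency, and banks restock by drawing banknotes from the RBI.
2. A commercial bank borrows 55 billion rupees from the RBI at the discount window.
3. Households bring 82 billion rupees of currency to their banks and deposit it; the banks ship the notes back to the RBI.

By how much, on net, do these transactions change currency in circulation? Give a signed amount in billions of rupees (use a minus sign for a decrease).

-62 billion

Currency withdrawal 20 billion rupees: notes leave the central bank → +20B.
Discount-window loan 55 billion rupees: no currency enters or leaves circulation → 0.
Currency deposit 82 billion rupees: notes return to the central bank → −82B.
Net: 20 + 0 − 82 = -62 billion.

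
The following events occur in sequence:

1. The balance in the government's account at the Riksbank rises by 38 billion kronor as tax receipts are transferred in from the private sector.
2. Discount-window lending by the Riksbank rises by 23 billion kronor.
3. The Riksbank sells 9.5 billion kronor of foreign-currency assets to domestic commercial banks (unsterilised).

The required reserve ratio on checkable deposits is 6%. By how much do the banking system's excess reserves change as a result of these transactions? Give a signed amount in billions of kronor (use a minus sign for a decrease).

-22.22 billion

Government account inflow 38 billion kronor: reserves −38B, deposits −38B.
Discount-window loan 23 billion kronor: reserves +23B, deposits 0.
FX sale 9.5 billion kronor: reserves −9.5B, deposits 0.
Totals: Δreserves = −24.5B, Δdeposits = −38B.
Δrequired reserves = 6% × −38B = −2.28B.
Δexcess reserves = Δreserves − Δrequired = −24.5B − (−2.28B) = -22.22 billion.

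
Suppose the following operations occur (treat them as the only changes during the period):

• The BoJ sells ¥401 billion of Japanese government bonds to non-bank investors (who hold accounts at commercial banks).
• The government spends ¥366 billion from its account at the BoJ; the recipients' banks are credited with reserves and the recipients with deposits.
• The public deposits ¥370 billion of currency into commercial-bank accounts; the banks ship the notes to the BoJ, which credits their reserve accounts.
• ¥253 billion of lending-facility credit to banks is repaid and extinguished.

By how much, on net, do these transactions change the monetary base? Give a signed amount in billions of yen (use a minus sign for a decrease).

Asset sale (to non-banks) ¥401 billion: BoJ balance sheet contracts → −¥401B.
Government spending ¥366 billion: a non-base liability converts back to reserves → +¥366B.
Currency deposit ¥370 billion: just a shift between currency and reserves — both are base money → 0.
Discount-window repayment ¥253 billion: BoJ balance sheet contracts → −¥253B.
Net: −401 + 366 + 0 − 253 = -¥288 billion.

-¥288 billion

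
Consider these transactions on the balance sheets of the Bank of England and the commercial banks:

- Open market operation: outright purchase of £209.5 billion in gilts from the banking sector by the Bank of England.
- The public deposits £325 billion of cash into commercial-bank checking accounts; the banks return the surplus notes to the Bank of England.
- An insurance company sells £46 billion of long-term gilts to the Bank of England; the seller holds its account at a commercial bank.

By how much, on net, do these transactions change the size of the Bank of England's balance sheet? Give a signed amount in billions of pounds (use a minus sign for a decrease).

OMO purchase (from banks) £209.5 billion: a Bank of England asset is acquired → +£209.5B.
Currency deposit £325 billion: only the composition of liabilities changes → 0.
Asset purchase (from non-banks) £46 billion: a Bank of England asset is acquired → +£46B.
Net: 209.5 + 0 + 46 = +£255.5 billion.

+£255.5 billion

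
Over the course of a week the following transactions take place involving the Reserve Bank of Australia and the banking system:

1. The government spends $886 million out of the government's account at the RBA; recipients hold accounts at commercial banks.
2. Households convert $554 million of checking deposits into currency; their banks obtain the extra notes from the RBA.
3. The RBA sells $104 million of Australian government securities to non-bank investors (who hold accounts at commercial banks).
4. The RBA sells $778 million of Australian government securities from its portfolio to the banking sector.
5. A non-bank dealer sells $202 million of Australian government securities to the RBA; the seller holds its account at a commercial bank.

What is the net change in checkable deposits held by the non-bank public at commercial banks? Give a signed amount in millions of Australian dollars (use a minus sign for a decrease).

Government spending $886 million: non-bank counterparties' bank balances rise → +$886M.
Currency withdrawal $554 million: non-bank counterparties' bank balances fall → −$554M.
Asset sale (to non-banks) $104 million: non-bank counterparties' bank balances fall → −$104M.
OMO sale (to banks) $778 million: the counterparty is a bank, so public deposits are unchanged → 0.
Asset purchase (from non-banks) $202 million: non-bank counterparties' bank balances rise → +$202M.
Net: 886 − 554 − 104 + 0 + 202 = +$430 million.

+$430 million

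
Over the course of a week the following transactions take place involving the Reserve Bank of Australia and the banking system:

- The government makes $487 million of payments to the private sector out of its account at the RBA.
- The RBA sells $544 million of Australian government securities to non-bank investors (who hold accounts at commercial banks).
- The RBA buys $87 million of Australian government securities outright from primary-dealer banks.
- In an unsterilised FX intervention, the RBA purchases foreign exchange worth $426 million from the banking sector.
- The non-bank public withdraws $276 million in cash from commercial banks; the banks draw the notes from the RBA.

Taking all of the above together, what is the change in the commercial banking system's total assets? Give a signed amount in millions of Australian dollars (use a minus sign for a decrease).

-$333 million

Government spending $487 million: bank balance sheets expand → +$487M.
Asset sale (to non-banks) $544 million: bank balance sheets shrink → −$544M.
OMO purchase (from banks) $87 million: just an asset swap on bank balance sheets → 0.
FX purchase $426 million: just an asset swap on bank balance sheets → 0.
Currency withdrawal $276 million: bank balance sheets shrink → −$276M.
Net: 487 − 544 + 0 + 0 − 276 = -$333 million.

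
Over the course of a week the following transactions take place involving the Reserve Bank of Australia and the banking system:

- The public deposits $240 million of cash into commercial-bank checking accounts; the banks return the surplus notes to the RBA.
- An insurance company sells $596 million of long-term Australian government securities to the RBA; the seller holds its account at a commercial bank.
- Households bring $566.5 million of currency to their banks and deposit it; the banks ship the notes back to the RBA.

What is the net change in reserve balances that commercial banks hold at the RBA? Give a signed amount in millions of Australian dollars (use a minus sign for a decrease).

Currency deposit $240 million: returned notes are swapped for reserve credit → +$240M.
Asset purchase (from non-banks) $596 million: the RBA pays by crediting reserve accounts → +$596M.
Currency deposit $566.5 million: returned notes are swapped for reserve credit → +$566.5M.
Net: 240 + 596 + 566.5 = +$1402.5 million.

+$1402.5 million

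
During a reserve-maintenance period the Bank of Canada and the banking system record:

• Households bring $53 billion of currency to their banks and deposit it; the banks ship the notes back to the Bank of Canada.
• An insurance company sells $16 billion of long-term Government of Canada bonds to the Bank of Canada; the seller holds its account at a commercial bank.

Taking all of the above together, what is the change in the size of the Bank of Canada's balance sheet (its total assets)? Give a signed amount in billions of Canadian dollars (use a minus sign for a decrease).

Bank of Canada balance sheet:
  Assets:      Securities +$16B
  Liabilities: Bank reserves +$69B, Currency in circulation −$53B
Commercial banking system:
  Assets:      Reserves at CB +$69B
  Liabilities: Checkable deposits +$69B
Change in total Bank of Canada assets = +$16 billion.

+$16 billion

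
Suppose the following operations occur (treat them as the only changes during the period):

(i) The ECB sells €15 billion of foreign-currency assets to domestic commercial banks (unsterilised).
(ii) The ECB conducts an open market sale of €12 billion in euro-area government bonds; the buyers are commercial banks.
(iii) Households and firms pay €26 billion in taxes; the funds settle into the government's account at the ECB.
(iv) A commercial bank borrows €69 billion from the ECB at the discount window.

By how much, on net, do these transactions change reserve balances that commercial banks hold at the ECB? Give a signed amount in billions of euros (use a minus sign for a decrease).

+€16 billion

FX sale €15 billion: the buying banks pay out of their reserve balances → −€15B.
OMO sale (to banks) €12 billion: the buying banks pay out of their reserve balances → −€12B.
Government account inflow €26 billion: funds move from bank reserves into the government account → −€26B.
Discount-window loan €69 billion: the loan is credited to the bank's reserve account → +€69B.
Net: −15 − 12 − 26 + 69 = +€16 billion.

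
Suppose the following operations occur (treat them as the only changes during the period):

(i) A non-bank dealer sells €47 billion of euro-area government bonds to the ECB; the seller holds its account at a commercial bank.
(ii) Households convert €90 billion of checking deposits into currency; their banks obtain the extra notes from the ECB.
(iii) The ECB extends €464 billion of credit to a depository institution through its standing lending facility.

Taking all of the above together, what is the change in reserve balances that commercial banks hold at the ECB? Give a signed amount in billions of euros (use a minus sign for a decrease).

Asset purchase (from non-banks) €47 billion: the ECB pays by crediting reserve accounts → +€47B.
Currency withdrawal €90 billion: banks swap reserves for currency → −€90B.
Discount-window loan €464 billion: the loan is credited to the bank's reserve account → +€464B.
Net: 47 − 90 + 464 = +€421 billion.

+€421 billion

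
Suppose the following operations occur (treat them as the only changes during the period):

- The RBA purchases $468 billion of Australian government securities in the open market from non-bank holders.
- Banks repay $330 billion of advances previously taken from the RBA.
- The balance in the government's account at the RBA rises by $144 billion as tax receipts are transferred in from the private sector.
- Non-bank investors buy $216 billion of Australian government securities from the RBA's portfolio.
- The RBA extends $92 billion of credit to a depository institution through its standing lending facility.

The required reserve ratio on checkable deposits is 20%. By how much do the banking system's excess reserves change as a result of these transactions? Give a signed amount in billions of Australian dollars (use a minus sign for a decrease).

-$151.6 billion

Asset purchase (from non-banks) $468 billion: reserves +$468B, deposits +$468B.
Discount-window repayment $330 billion: reserves −$330B, deposits 0.
Government account inflow $144 billion: reserves −$144B, deposits −$144B.
Asset sale (to non-banks) $216 billion: reserves −$216B, deposits −$216B.
Discount-window loan $92 billion: reserves +$92B, deposits 0.
Totals: Δreserves = −$130B, Δdeposits = +$108B.
Δrequired reserves = 20% × +$108B = +$21.6B.
Δexcess reserves = Δreserves − Δrequired = −$130B − (+$21.6B) = -$151.6 billion.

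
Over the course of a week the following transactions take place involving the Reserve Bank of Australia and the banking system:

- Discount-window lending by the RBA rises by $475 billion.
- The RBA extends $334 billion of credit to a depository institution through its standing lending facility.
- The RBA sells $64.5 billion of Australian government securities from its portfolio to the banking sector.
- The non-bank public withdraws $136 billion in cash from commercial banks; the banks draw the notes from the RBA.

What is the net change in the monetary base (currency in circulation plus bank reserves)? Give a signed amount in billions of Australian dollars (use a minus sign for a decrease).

+$744.5 billion

Discount-window loan $475 billion: RBA balance sheet expands → +$475B.
Discount-window loan $334 billion: RBA balance sheet expands → +$334B.
OMO sale (to banks) $64.5 billion: RBA balance sheet contracts → −$64.5B.
Currency withdrawal $136 billion: just a shift between currency and reserves — both are base money → 0.
Net: 475 + 334 − 64.5 + 0 = +$744.5 billion.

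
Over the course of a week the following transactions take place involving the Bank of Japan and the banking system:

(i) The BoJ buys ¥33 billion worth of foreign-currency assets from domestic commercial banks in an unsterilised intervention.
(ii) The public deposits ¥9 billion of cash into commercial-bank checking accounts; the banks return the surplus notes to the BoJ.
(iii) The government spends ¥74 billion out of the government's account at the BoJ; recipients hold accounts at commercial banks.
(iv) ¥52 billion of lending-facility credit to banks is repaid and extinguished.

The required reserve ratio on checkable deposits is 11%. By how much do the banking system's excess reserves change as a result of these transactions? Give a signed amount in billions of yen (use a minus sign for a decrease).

+¥54.87 billion

FX purchase ¥33 billion: reserves +¥33B, deposits 0.
Currency deposit ¥9 billion: reserves +¥9B, deposits +¥9B.
Government spending ¥74 billion: reserves +¥74B, deposits +¥74B.
Discount-window repayment ¥52 billion: reserves −¥52B, deposits 0.
Totals: Δreserves = +¥64B, Δdeposits = +¥83B.
Δrequired reserves = 11% × +¥83B = +¥9.13B.
Δexcess reserves = Δreserves − Δrequired = +¥64B − (+¥9.13B) = +¥54.87 billion.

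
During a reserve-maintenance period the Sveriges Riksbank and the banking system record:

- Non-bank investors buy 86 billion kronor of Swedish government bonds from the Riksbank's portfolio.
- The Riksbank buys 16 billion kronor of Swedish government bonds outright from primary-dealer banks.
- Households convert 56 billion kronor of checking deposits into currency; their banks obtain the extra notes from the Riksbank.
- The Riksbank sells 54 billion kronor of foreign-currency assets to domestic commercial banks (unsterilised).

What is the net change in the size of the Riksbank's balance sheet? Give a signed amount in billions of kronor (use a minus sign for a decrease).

Asset sale (to non-banks) 86 billion kronor: a Riksbank asset is shed → −86B.
OMO purchase (from banks) 16 billion kronor: a Riksbank asset is acquired → +16B.
Currency withdrawal 56 billion kronor: only the composition of liabilities changes → 0.
FX sale 54 billion kronor: a Riksbank asset is shed → −54B.
Net: −86 + 16 + 0 − 54 = -124 billion.

-124 billion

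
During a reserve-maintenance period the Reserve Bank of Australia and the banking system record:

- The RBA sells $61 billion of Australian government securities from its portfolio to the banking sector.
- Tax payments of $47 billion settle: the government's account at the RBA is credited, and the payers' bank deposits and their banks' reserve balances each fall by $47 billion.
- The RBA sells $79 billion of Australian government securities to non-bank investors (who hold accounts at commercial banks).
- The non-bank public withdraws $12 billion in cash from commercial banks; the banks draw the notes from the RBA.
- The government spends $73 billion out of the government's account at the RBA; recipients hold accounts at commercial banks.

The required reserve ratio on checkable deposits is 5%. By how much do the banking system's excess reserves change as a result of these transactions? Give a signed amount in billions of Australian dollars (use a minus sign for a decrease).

-$122.75 billion

OMO sale (to banks) $61 billion: reserves −$61B, deposits 0.
Government account inflow $47 billion: reserves −$47B, deposits −$47B.
Asset sale (to non-banks) $79 billion: reserves −$79B, deposits −$79B.
Currency withdrawal $12 billion: reserves −$12B, deposits −$12B.
Government spending $73 billion: reserves +$73B, deposits +$73B.
Totals: Δreserves = −$126B, Δdeposits = −$65B.
Δrequired reserves = 5% × −$65B = −$3.25B.
Δexcess reserves = Δreserves − Δrequired = −$126B − (−$3.25B) = -$122.75 billion.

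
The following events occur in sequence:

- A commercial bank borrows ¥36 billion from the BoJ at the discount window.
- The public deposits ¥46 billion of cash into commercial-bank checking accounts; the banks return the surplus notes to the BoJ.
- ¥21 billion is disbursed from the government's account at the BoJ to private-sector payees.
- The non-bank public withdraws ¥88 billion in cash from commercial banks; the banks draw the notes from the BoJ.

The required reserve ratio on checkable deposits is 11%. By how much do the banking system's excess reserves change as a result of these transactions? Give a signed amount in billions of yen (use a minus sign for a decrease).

Discount-window loan ¥36 billion: reserves +¥36B, deposits 0.
Currency deposit ¥46 billion: reserves +¥46B, deposits +¥46B.
Government spending ¥21 billion: reserves +¥21B, deposits +¥21B.
Currency withdrawal ¥88 billion: reserves −¥88B, deposits −¥88B.
Totals: Δreserves = +¥15B, Δdeposits = −¥21B.
Δrequired reserves = 11% × −¥21B = −¥2.31B.
Δexcess reserves = Δreserves − Δrequired = +¥15B − (−¥2.31B) = +¥17.31 billion.

+¥17.31 billion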